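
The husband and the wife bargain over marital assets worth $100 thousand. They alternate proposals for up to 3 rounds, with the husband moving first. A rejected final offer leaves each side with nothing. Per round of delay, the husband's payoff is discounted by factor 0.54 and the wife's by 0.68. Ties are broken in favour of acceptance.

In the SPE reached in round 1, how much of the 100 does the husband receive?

Solve by backward induction from round 3.
Round 3 (the husband proposes): the wife will accept anything ≥ 0, so the husband offers 0 and keeps 100.
Round 2 (the wife proposes): the husband can get 100 next round, worth 0.54 × 100 = 54 now. The wife offers 54 and keeps 100 − 54 = 46.
Round 1 (the husband proposes): the wife can get 46 next round, worth 0.68 × 46 = 31.28 now. The husband offers 31.28 and keeps 100 − 31.28 = 68.72.

68.72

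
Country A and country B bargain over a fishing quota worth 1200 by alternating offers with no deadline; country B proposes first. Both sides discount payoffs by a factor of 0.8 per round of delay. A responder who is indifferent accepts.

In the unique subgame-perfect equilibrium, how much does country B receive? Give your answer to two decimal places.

666.67

Let x be country B's share when country B proposes and y be country A's share when country A proposes.
Country A accepts iff offered ≥ 0.8·y, so x = 1200 − 0.8y. Symmetrically y = 1200 − 0.8x.
Substituting: x = 1200 − 0.8(1200 − 0.8x), giving x(1 − 0.8·0.8) = 1200(1 − 0.8).
So x = 1200 × 0.2 / 0.36 ≈ 666.6667, and country A receives 1200 − x ≈ 533.3333.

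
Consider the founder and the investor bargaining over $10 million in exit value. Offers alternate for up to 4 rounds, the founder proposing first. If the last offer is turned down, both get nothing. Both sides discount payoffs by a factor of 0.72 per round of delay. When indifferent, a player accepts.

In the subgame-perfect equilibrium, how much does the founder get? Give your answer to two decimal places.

4.25

Round 4 (the investor proposes): the founder will accept anything ≥ 0, so the investor offers 0 and keeps 10.
Round 3 (the founder proposes): the investor can get 10 next round, worth 0.72 × 10 = 7.2 now. The founder offers 7.2 and keeps 10 − 7.2 = 2.8.
Round 2 (the investor proposes): the founder can get 2.8 next round, worth 0.72 × 2.8 = 2.016 now; the investor offers that and keeps 7.984.
Round 1 (the founder proposes): the investor can get 7.984 next round, worth 0.72 × 7.984 = 5.74848 now. The founder offers 5.74848 and keeps 10 − 5.74848 = 4.25152.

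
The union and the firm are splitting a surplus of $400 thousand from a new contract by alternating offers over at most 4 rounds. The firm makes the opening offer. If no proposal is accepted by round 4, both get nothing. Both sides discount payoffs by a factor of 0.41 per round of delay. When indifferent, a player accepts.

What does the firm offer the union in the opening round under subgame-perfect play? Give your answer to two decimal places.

Round 4 (the union proposes): rejection yields 0 for the firm; the union offers 0 and keeps 400.
Round 3 (the firm proposes): the union can get 400 next round, worth 0.41 × 400 = 164 now, so the firm offers 164, keeping 236.
Round 2 (the union proposes): the firm can get 236 next round, worth 0.41 × 236 = 96.76 now; the union offers that and keeps 303.24.
Round 1 (the firm proposes): the union can get 303.24 next round, worth 0.41 × 303.24 = 124.3284 now. The firm offers 124.3284 and keeps 400 − 124.3284 = 275.6716.

124.33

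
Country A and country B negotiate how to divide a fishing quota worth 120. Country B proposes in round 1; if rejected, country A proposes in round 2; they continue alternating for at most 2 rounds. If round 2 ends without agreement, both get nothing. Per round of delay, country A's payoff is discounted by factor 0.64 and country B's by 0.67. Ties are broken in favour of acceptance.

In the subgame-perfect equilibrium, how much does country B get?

Round 2 (country A proposes): country B will accept anything ≥ 0, so country A offers 0 and keeps 120.
Round 1 (country B proposes): country A can get 120 next round, worth 0.64 × 120 = 76.8 now; country B offers that and keeps 43.2.

43.2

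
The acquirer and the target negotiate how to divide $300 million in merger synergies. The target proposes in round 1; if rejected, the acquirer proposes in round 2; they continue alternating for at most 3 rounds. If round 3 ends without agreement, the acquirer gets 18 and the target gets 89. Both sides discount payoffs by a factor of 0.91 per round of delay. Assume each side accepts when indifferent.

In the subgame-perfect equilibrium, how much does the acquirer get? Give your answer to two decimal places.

Round 3 (the target proposes): the acquirer gets 18 if talks fail, so the target offers 18 and keeps 282.
Round 2 (the acquirer proposes): the target can get 282 next round, worth 0.91 × 282 = 256.62 now, so the acquirer offers 256.62, keeping 43.38.
Round 1 (the target proposes): the acquirer can get 43.38 next round, worth 0.91 × 43.38 = 39.4758 now, so the target offers 39.4758, keeping 260.5242.

39.48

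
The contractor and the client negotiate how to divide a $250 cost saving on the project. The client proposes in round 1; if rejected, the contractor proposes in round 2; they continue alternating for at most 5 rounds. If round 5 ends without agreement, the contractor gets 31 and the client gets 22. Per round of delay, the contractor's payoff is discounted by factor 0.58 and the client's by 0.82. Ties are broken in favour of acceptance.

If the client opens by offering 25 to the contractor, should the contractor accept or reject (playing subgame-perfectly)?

Round 5 (the client proposes): the contractor gets 31 if talks fail, so the client offers 31 and keeps 219.
Round 4 (the contractor proposes): the client can get 219 next round, worth 0.82 × 219 = 179.58 now, so the contractor offers 179.58, keeping 70.42.
Round 3 (the client proposes): the contractor can get 70.42 next round, worth 0.58 × 70.42 = 40.8436 now, so the client offers 40.8436, keeping 209.1564.
Round 2 (the contractor proposes): the client can get 209.1564 next round, worth 0.82 × 209.1564 = 171.508248 now; the contractor offers that and keeps 78.491752.
So by rejecting in round 1, the contractor gets 78.491752 next round, worth 0.58 × 78.491752 = 45.52521616 now.
Offer 25 < 45.52521616, so the contractor rejects.

Reject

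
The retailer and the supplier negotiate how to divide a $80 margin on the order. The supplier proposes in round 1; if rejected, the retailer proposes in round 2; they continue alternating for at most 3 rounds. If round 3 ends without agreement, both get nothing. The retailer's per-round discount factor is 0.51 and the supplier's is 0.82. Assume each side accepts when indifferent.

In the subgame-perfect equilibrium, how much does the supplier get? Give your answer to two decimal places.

Work backward from the last round.
Round 3 (the supplier proposes): rejection yields 0 for the retailer; the supplier offers 0 and keeps 80.
Round 2 (the retailer proposes): the supplier can get 80 next round, worth 0.82 × 80 = 65.6 now. The retailer offers 65.6 and keeps 80 − 65.6 = 14.4.
Round 1 (the supplier proposes): the retailer can get 14.4 next round, worth 0.51 × 14.4 = 7.344 now; the supplier offers that and keeps 72.656.

72.66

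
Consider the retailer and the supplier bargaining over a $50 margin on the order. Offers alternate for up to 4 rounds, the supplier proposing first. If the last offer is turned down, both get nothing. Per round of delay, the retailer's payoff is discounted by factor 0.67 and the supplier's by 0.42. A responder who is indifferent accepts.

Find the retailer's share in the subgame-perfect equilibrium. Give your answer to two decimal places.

Solve by backward induction from round 4.
Round 4 (the retailer proposes): rejection yields 0 for the supplier; the retailer offers 0 and keeps 50.
Round 3 (the supplier proposes): the retailer can get 50 next round, worth 0.67 × 50 = 33.5 now. The supplier offers 33.5 and keeps 50 − 33.5 = 16.5.
Round 2 (the retailer proposes): the supplier can get 16.5 next round, worth 0.42 × 16.5 = 6.93 now. The retailer offers 6.93 and keeps 50 − 6.93 = 43.07.
Round 1 (the supplier proposes): the retailer can get 43.07 next round, worth 0.67 × 43.07 = 28.8569 now. The supplier offers 28.8569 and keeps 50 − 28.8569 = 21.1431.

28.86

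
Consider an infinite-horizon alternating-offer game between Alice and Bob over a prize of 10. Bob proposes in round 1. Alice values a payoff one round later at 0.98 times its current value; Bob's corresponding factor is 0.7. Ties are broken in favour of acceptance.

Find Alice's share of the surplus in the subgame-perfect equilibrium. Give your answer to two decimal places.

9.36

Let x be Bob's share when Bob proposes and y be Alice's share when Alice proposes.
Alice accepts iff offered ≥ 0.98·y, so x = 10 − 0.98y. Symmetrically y = 10 − 0.7x.
Substituting: x = 10 − 0.98(10 − 0.7x), giving x(1 − 0.7·0.98) = 10(1 − 0.98).
So x = 10 × 0.02 / 0.314 ≈ 0.6369, and Alice receives 10 − x ≈ 9.3631.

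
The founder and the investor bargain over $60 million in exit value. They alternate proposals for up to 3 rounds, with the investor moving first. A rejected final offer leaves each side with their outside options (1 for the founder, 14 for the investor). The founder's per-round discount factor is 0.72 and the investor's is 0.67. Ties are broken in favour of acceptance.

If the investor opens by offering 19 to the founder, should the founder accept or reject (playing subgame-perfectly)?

Work out the founder's continuation value if the offer is rejected.
Round 3 (the investor proposes): the founder gets 1 if talks fail, so the investor offers 1 and keeps 59.
Round 2 (the founder proposes): the investor can get 59 next round, worth 0.67 × 59 = 39.53 now; the founder offers that and keeps 20.47.
So by rejecting in round 1, the founder gets 20.47 next round, worth 0.72 × 20.47 = 14.7384 now.
Offer 19 ≥ 14.7384, so the founder accepts.

Accept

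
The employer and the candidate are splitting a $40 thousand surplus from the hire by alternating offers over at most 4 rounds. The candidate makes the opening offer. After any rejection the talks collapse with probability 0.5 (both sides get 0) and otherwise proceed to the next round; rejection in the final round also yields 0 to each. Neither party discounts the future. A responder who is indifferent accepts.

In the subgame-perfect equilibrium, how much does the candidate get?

Round 4 (the employer proposes): the candidate will accept anything ≥ 0, so the employer offers 0 and keeps 40.
Round 3 (the candidate proposes): rejecting gives the employer an expected 0.5 × 40 = 20; the candidate offers that and keeps 20.
Round 2 (the employer proposes): rejecting gives the candidate an expected 0.5 × 20 = 10, so the employer offers 10, keeping 30.
Round 1 (the candidate proposes): rejecting gives the employer an expected 0.5 × 30 = 15, so the candidate offers 15, keeping 25.

25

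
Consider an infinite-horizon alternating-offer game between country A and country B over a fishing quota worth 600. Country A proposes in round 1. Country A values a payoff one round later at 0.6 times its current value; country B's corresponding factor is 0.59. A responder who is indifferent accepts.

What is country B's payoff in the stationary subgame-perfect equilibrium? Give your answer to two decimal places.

In a stationary SPE each proposer offers the other exactly their discounted continuation value.
If country A keeps x when proposing and country B keeps y when proposing, then x = 600 − 0.59y and y = 600 − 0.6x.
Solving: x = 600(1 − 0.59) / (1 − 0.6·0.59) = 246 / 0.646 ≈ 380.8050.
Country B gets 600 − 380.8050 ≈ 219.1950.

219.20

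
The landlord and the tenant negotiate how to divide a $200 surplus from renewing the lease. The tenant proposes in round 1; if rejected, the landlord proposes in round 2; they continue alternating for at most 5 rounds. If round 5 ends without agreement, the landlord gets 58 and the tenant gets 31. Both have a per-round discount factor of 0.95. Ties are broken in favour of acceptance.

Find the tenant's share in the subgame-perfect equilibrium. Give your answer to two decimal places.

Round 5 (the tenant proposes): the landlord gets 58 if talks fail, so the tenant offers 58 and keeps 142.
Round 4 (the landlord proposes): the tenant can get 142 next round, worth 0.95 × 142 = 134.9 now, so the landlord offers 134.9, keeping 65.1.
Round 3 (the tenant proposes): the landlord can get 65.1 next round, worth 0.95 × 65.1 = 61.845 now, so the tenant offers 61.845, keeping 138.155.
Round 2 (the landlord proposes): the tenant can get 138.155 next round, worth 0.95 × 138.155 = 131.24725 now; the landlord offers that and keeps 68.75275.
Round 1 (the tenant proposes): the landlord can get 68.75275 next round, worth 0.95 × 68.75275 = 65.3151125 now; the tenant offers that and keeps 134.6848875.

134.68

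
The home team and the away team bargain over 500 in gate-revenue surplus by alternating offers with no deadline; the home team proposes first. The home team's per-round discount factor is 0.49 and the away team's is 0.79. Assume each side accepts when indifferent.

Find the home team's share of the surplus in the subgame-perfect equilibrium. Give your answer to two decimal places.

171.32

Let x be the home team's share when the home team proposes and y be the away team's share when the away team proposes.
The away team accepts iff offered ≥ 0.79·y, so x = 500 − 0.79y. Symmetrically y = 500 − 0.49x.
Substituting: x = 500 − 0.79(500 − 0.49x), giving x(1 − 0.49·0.79) = 500(1 − 0.79).
So x = 500 × 0.21 / 0.6129 ≈ 171.3167, and the away team receives 500 − x ≈ 328.6833.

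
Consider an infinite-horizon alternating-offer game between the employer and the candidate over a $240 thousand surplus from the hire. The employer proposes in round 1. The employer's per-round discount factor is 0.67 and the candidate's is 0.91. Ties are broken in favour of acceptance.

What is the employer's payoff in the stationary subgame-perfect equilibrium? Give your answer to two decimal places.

55.34

Let x be the employer's share when the employer proposes and y be the candidate's share when the candidate proposes.
The candidate accepts iff offered ≥ 0.91·y, so x = 240 − 0.91y. Symmetrically y = 240 − 0.67x.
Substituting: x = 240 − 0.91(240 − 0.67x), giving x(1 − 0.67·0.91) = 240(1 − 0.91).
So x = 240 × 0.09 / 0.3903 ≈ 55.3420, and the candidate receives 240 − x ≈ 184.6580.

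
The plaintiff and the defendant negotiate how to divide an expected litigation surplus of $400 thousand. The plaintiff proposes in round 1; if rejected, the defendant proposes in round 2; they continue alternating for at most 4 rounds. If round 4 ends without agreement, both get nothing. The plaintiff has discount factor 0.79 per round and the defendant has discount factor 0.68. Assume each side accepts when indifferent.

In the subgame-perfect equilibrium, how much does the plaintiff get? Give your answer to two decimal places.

196.76

Round 4 (the defendant proposes): rejection yields 0 for the plaintiff; the defendant offers 0 and keeps 400.
Round 3 (the plaintiff proposes): the defendant can get 400 next round, worth 0.68 × 400 = 272 now, so the plaintiff offers 272, keeping 128.
Round 2 (the defendant proposes): the plaintiff can get 128 next round, worth 0.79 × 128 = 101.12 now. The defendant offers 101.12 and keeps 400 − 101.12 = 298.88.
Round 1 (the plaintiff proposes): the defendant can get 298.88 next round, worth 0.68 × 298.88 = 203.2384 now. The plaintiff offers 203.2384 and keeps 400 − 203.2384 = 196.7616.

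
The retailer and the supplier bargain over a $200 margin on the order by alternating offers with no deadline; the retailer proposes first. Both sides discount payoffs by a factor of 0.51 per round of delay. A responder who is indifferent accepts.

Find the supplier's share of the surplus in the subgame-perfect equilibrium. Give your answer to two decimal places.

67.55

In a stationary SPE each proposer offers the other exactly their discounted continuation value.
If the retailer keeps x when proposing and the supplier keeps y when proposing, then x = 200 − 0.51y and y = 200 − 0.51x.
Solving: x = 200(1 − 0.51) / (1 − 0.51·0.51) = 98 / 0.7399 ≈ 132.4503.
The supplier gets 200 − 132.4503 ≈ 67.5497.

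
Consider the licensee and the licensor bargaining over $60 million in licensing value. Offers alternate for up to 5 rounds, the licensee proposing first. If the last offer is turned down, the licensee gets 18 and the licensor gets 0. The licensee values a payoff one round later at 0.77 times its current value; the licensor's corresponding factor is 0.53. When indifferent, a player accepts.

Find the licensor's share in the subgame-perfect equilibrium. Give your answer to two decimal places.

10.30

Solve by backward induction from round 5.
Round 5 (the licensee proposes): the licensor will accept anything ≥ 0, so the licensee offers 0 and keeps 60.
Round 4 (the licensor proposes): the licensee can get 60 next round, worth 0.77 × 60 = 46.2 now; the licensor offers that and keeps 13.8.
Round 3 (the licensee proposes): the licensor can get 13.8 next round, worth 0.53 × 13.8 = 7.314 now. The licensee offers 7.314 and keeps 60 − 7.314 = 52.686.
Round 2 (the licensor proposes): the licensee can get 52.686 next round, worth 0.77 × 52.686 = 40.56822 now. The licensor offers 40.56822 and keeps 60 − 40.56822 = 19.43178.
Round 1 (the licensee proposes): the licensor can get 19.43178 next round, worth 0.53 × 19.43178 = 10.2988434 now, so the licensee offers 10.2988434, keeping 49.7011566.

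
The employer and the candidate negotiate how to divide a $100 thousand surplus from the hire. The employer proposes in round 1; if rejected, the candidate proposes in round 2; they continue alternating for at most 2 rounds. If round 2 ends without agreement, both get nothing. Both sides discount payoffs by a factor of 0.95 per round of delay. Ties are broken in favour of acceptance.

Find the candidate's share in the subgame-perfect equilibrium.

95

Round 2 (the candidate proposes): the employer will accept anything ≥ 0, so the candidate offers 0 and keeps 100.
Round 1 (the employer proposes): the candidate can get 100 next round, worth 0.95 × 100 = 95 now. The employer offers 95 and keeps 100 − 95 = 5.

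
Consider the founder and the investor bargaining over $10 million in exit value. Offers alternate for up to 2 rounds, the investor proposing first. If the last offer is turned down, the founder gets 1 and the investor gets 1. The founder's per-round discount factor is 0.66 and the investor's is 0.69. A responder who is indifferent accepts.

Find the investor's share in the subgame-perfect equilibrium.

Round 2 (the founder proposes): the investor gets 1 if talks fail, so the founder offers 1 and keeps 9.
Round 1 (the investor proposes): the founder can get 9 next round, worth 0.66 × 9 = 5.94 now; the investor offers that and keeps 4.06.

4.06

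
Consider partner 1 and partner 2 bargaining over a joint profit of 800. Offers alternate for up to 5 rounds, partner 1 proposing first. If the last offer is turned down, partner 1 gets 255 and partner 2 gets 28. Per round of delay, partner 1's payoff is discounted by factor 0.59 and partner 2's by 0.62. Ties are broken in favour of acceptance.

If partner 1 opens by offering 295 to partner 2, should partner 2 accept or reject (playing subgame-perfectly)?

Round 5 (partner 1 proposes): partner 2 gets 28 if talks fail, so partner 1 offers 28 and keeps 772.
Round 4 (partner 2 proposes): partner 1 can get 772 next round, worth 0.59 × 772 = 455.48 now; partner 2 offers that and keeps 344.52.
Round 3 (partner 1 proposes): partner 2 can get 344.52 next round, worth 0.62 × 344.52 = 213.6024 now; partner 1 offers that and keeps 586.3976.
Round 2 (partner 2 proposes): partner 1 can get 586.3976 next round, worth 0.59 × 586.3976 = 345.974584 now; partner 2 offers that and keeps 454.025416.
So by rejecting in round 1, partner 2 gets 454.025416 next round, worth 0.62 × 454.025416 = 281.49575792 now.
Offer 295 ≥ 281.49575792, so partner 2 accepts.

Accept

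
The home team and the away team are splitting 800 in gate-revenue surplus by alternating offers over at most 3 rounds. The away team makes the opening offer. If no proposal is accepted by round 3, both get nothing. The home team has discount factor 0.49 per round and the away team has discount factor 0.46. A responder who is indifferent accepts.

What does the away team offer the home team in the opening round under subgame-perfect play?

Round 3 (the away team proposes): rejection yields 0 for the home team; the away team offers 0 and keeps 800.
Round 2 (the home team proposes): the away team can get 800 next round, worth 0.46 × 800 = 368 now, so the home team offers 368, keeping 432.
Round 1 (the away team proposes): the home team can get 432 next round, worth 0.49 × 432 = 211.68 now, so the away team offers 211.68, keeping 588.32.

211.68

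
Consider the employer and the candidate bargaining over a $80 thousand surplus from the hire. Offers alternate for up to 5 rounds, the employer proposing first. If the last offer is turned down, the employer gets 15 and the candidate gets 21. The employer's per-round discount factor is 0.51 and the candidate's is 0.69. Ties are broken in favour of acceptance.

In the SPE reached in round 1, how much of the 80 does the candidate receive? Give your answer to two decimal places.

Work backward from the last round.
Round 5 (the employer proposes): the candidate gets 21 if talks fail, so the employer offers 21 and keeps 59.
Round 4 (the candidate proposes): the employer can get 59 next round, worth 0.51 × 59 = 30.09 now. The candidate offers 30.09 and keeps 80 − 30.09 = 49.91.
Round 3 (the employer proposes): the candidate can get 49.91 next round, worth 0.69 × 49.91 = 34.4379 now, so the employer offers 34.4379, keeping 45.5621.
Round 2 (the candidate proposes): the employer can get 45.5621 next round, worth 0.51 × 45.5621 = 23.236671 now; the candidate offers that and keeps 56.763329.
Round 1 (the employer proposes): the candidate can get 56.763329 next round, worth 0.69 × 56.763329 = 39.16669701 now. The employer offers 39.16669701 and keeps 80 − 39.16669701 = 40.83330299.

39.17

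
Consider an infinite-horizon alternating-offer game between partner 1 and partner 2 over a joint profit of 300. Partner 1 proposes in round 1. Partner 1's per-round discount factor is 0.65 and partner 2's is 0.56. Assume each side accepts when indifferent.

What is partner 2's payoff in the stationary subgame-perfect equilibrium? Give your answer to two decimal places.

When partner 1 proposes, partner 2 accepts any offer worth at least 0.56 times what partner 2 would get by proposing next round; and vice versa.
This gives x = 300 − 0.56y and y = 300 − 0.65x, where x and y are each side's share when it proposes.
Hence (1 − 0.56·0.65)x = 300(1 − 0.56), i.e. 0.636·x = 132.
x ≈ 207.5472; partner 2's share is 300 − x ≈ 92.4528.

92.45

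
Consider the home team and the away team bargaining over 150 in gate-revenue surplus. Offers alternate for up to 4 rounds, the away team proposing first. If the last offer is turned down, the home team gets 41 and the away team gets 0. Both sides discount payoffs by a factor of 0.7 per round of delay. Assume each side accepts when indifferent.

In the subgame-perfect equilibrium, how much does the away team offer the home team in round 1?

Round 4 (the home team proposes): rejection yields 0 for the away team; the home team offers 0 and keeps 150.
Round 3 (the away team proposes): the home team can get 150 next round, worth 0.7 × 150 = 105 now. The away team offers 105 and keeps 150 − 105 = 45.
Round 2 (the home team proposes): the away team can get 45 next round, worth 0.7 × 45 = 31.5 now. The home team offers 31.5 and keeps 150 − 31.5 = 118.5.
Round 1 (the away team proposes): the home team can get 118.5 next round, worth 0.7 × 118.5 = 82.95 now. The away team offers 82.95 and keeps 150 − 82.95 = 67.05.

82.95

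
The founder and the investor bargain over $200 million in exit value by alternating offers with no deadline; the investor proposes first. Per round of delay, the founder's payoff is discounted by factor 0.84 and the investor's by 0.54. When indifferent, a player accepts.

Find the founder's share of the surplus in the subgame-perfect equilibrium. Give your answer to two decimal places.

141.43

In a stationary SPE each proposer offers the other exactly their discounted continuation value.
If the investor keeps x when proposing and the founder keeps y when proposing, then x = 200 − 0.84y and y = 200 − 0.54x.
Solving: x = 200(1 − 0.84) / (1 − 0.54·0.84) = 32 / 0.5464 ≈ 58.5652.
The founder gets 200 − 58.5652 ≈ 141.4348.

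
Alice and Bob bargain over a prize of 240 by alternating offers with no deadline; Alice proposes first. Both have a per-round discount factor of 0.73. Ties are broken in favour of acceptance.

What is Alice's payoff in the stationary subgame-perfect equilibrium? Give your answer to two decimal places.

In a stationary SPE each proposer offers the other exactly their discounted continuation value.
If Alice keeps x when proposing and Bob keeps y when proposing, then x = 240 − 0.73y and y = 240 − 0.73x.
Solving: x = 240(1 − 0.73) / (1 − 0.73·0.73) = 64.8 / 0.4671 ≈ 138.7283.
Bob gets 240 − 138.7283 ≈ 101.2717.

138.73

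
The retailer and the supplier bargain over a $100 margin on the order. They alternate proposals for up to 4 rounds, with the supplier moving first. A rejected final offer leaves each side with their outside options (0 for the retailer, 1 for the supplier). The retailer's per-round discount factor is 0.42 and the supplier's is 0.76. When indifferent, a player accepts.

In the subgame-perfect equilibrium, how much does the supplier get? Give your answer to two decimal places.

Round 4 (the retailer proposes): the supplier gets 1 if talks fail, so the retailer offers 1 and keeps 99.
Round 3 (the supplier proposes): the retailer can get 99 next round, worth 0.42 × 99 = 41.58 now, so the supplier offers 41.58, keeping 58.42.
Round 2 (the retailer proposes): the supplier can get 58.42 next round, worth 0.76 × 58.42 = 44.3992 now. The retailer offers 44.3992 and keeps 100 − 44.3992 = 55.6008.
Round 1 (the supplier proposes): the retailer can get 55.6008 next round, worth 0.42 × 55.6008 = 23.352336 now. The supplier offers 23.352336 and keeps 100 − 23.352336 = 76.647664.

76.65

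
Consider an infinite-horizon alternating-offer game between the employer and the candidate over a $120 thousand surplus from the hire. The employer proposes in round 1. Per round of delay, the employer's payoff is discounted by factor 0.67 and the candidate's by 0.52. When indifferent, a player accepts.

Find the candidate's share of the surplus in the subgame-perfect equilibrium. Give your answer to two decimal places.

31.60

Let x be the employer's share when the employer proposes and y be the candidate's share when the candidate proposes.
The candidate accepts iff offered ≥ 0.52·y, so x = 120 − 0.52y. Symmetrically y = 120 − 0.67x.
Substituting: x = 120 − 0.52(120 − 0.67x), giving x(1 − 0.67·0.52) = 120(1 − 0.52).
So x = 120 × 0.48 / 0.6516 ≈ 88.3978, and the candidate receives 120 − x ≈ 31.6022.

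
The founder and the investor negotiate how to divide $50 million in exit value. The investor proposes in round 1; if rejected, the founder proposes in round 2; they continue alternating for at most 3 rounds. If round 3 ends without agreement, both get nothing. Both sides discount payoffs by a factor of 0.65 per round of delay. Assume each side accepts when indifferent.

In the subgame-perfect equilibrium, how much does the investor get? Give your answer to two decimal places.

38.63

Round 3 (the investor proposes): rejection yields 0 for the founder; the investor offers 0 and keeps 50.
Round 2 (the founder proposes): the investor can get 50 next round, worth 0.65 × 50 = 32.5 now, so the founder offers 32.5, keeping 17.5.
Round 1 (the investor proposes): the founder can get 17.5 next round, worth 0.65 × 17.5 = 11.375 now, so the investor offers 11.375, keeping 38.625.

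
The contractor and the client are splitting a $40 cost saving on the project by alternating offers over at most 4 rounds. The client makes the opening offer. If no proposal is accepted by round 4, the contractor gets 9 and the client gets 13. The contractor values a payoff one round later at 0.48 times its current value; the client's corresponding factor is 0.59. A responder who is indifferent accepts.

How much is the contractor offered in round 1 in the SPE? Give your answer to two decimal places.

Round 4 (the contractor proposes): the client gets 13 if talks fail, so the contractor offers 13 and keeps 27.
Round 3 (the client proposes): the contractor can get 27 next round, worth 0.48 × 27 = 12.96 now; the client offers that and keeps 27.04.
Round 2 (the contractor proposes): the client can get 27.04 next round, worth 0.59 × 27.04 = 15.9536 now; the contractor offers that and keeps 24.0464.
Round 1 (the client proposes): the contractor can get 24.0464 next round, worth 0.48 × 24.0464 = 11.542272 now, so the client offers 11.542272, keeping 28.457728.

11.54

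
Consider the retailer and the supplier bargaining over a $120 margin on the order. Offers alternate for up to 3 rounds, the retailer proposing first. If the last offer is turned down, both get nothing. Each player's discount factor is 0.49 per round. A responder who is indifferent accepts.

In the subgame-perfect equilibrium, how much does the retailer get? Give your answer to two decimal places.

90.01

Round 3 (the retailer proposes): rejection yields 0 for the supplier; the retailer offers 0 and keeps 120.
Round 2 (the supplier proposes): the retailer can get 120 next round, worth 0.49 × 120 = 58.8 now; the supplier offers that and keeps 61.2.
Round 1 (the retailer proposes): the supplier can get 61.2 next round, worth 0.49 × 61.2 = 29.988 now. The retailer offers 29.988 and keeps 120 − 29.988 = 90.012.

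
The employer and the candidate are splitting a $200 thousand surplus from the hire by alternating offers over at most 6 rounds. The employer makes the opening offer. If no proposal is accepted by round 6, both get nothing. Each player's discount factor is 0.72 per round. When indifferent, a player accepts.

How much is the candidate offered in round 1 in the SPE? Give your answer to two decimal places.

Round 6 (the candidate proposes): rejection yields 0 for the employer; the candidate offers 0 and keeps 200.
Round 5 (the employer proposes): the candidate can get 200 next round, worth 0.72 × 200 = 144 now, so the employer offers 144, keeping 56.
Round 4 (the candidate proposes): the employer can get 56 next round, worth 0.72 × 56 = 40.32 now, so the candidate offers 40.32, keeping 159.68.
Round 3 (the employer proposes): the candidate can get 159.68 next round, worth 0.72 × 159.68 = 114.9696 now, so the employer offers 114.9696, keeping 85.0304.
Round 2 (the candidate proposes): the employer can get 85.0304 next round, worth 0.72 × 85.0304 = 61.221888 now. The candidate offers 61.221888 and keeps 200 − 61.221888 = 138.778112.
Round 1 (the employer proposes): the candidate can get 138.778112 next round, worth 0.72 × 138.778112 = 99.92024064 now, so the employer offers 99.92024064, keeping 100.07975936.

99.92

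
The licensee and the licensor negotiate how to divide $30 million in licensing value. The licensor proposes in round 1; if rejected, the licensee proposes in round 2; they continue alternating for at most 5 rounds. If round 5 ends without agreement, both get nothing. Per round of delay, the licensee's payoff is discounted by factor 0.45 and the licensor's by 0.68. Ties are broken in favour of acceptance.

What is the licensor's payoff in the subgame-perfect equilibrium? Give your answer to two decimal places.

Round 5 (the licensor proposes): the licensee will accept anything ≥ 0, so the licensor offers 0 and keeps 30.
Round 4 (the licensee proposes): the licensor can get 30 next round, worth 0.68 × 30 = 20.4 now, so the licensee offers 20.4, keeping 9.6.
Round 3 (the licensor proposes): the licensee can get 9.6 next round, worth 0.45 × 9.6 = 4.32 now. The licensor offers 4.32 and keeps 30 − 4.32 = 25.68.
Round 2 (the licensee proposes): the licensor can get 25.68 next round, worth 0.68 × 25.68 = 17.4624 now. The licensee offers 17.4624 and keeps 30 − 17.4624 = 12.5376.
Round 1 (the licensor proposes): the licensee can get 12.5376 next round, worth 0.45 × 12.5376 = 5.64192 now; the licensor offers that and keeps 24.35808.

24.36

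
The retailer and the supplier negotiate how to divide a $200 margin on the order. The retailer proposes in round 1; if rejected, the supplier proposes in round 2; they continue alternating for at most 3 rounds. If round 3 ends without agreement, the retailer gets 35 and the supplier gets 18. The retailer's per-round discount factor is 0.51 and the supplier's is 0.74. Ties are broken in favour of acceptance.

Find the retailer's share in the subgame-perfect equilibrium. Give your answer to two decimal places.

Round 3 (the retailer proposes): the supplier gets 18 if talks fail, so the retailer offers 18 and keeps 182.
Round 2 (the supplier proposes): the retailer can get 182 next round, worth 0.51 × 182 = 92.82 now. The supplier offers 92.82 and keeps 200 − 92.82 = 107.18.
Round 1 (the retailer proposes): the supplier can get 107.18 next round, worth 0.74 × 107.18 = 79.3132 now; the retailer offers that and keeps 120.6868.

120.69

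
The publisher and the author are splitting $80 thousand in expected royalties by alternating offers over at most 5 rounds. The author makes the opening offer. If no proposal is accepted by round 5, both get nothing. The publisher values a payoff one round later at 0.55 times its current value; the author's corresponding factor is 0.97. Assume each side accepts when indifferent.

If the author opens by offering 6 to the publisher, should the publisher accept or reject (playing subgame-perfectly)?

Work out the publisher's continuation value if the offer is rejected.
Round 5 (the author proposes): the publisher will accept anything ≥ 0, so the author offers 0 and keeps 80.
Round 4 (the publisher proposes): the author can get 80 next round, worth 0.97 × 80 = 77.6 now, so the publisher offers 77.6, keeping 2.4.
Round 3 (the author proposes): the publisher can get 2.4 next round, worth 0.55 × 2.4 = 1.32 now. The author offers 1.32 and keeps 80 − 1.32 = 78.68.
Round 2 (the publisher proposes): the author can get 78.68 next round, worth 0.97 × 78.68 = 76.3196 now; the publisher offers that and keeps 3.6804.
So by rejecting in round 1, the publisher gets 3.6804 next round, worth 0.55 × 3.6804 = 2.02422 now.
Offer 6 ≥ 2.02422, so the publisher accepts.

Accept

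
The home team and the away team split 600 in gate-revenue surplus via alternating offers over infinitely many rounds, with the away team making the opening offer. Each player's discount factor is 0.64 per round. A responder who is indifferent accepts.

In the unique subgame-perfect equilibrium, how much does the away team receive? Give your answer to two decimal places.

Let x be the away team's share when the away team proposes and y be the home team's share when the home team proposes.
The home team accepts iff offered ≥ 0.64·y, so x = 600 − 0.64y. Symmetrically y = 600 − 0.64x.
Substituting: x = 600 − 0.64(600 − 0.64x), giving x(1 − 0.64·0.64) = 600(1 − 0.64).
So x = 600 × 0.36 / 0.5904 ≈ 365.8537, and the home team receives 600 − x ≈ 234.1463.

365.85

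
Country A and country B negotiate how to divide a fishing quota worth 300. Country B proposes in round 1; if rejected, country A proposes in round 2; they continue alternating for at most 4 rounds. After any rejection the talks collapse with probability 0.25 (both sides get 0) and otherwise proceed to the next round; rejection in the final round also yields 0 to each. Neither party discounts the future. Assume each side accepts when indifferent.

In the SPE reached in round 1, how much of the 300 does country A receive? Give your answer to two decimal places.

Round 4 (country A proposes): country B will accept anything ≥ 0, so country A offers 0 and keeps 300.
Round 3 (country B proposes): rejecting gives country A an expected 0.75 × 300 = 225, so country B offers 225, keeping 75.
Round 2 (country A proposes): rejecting gives country B an expected 0.75 × 75 = 56.25, so country A offers 56.25, keeping 243.75.
Round 1 (country B proposes): rejecting gives country A an expected 0.75 × 243.75 = 182.8125, so country B offers 182.8125, keeping 117.1875.

182.81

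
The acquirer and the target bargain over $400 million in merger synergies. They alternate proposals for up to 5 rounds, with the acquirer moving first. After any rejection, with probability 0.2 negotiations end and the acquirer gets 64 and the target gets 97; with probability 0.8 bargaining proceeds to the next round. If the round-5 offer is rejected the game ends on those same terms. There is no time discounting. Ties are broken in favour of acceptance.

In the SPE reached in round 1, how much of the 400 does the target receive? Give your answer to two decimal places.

159.71

By backward induction:
Round 5 (the acquirer proposes): the target gets 97 if talks fail, so the acquirer offers 97 and keeps 303.
Round 4 (the target proposes): rejecting gives the acquirer an expected 0.8 × 303 + 0.2 × 64 = 255.2; the target offers that and keeps 144.8.
Round 3 (the acquirer proposes): rejecting gives the target an expected 0.8 × 144.8 + 0.2 × 97 = 135.24; the acquirer offers that and keeps 264.76.
Round 2 (the target proposes): rejecting gives the acquirer an expected 0.8 × 264.76 + 0.2 × 64 = 224.608, so the target offers 224.608, keeping 175.392.
Round 1 (the acquirer proposes): rejecting gives the target an expected 0.8 × 175.392 + 0.2 × 97 = 159.7136, so the acquirer offers 159.7136, keeping 240.2864.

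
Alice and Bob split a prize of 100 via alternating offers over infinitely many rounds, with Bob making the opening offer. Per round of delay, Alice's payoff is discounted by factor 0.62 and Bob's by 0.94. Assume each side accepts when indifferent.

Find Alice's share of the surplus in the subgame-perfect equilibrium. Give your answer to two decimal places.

Let x be Bob's share when Bob proposes and y be Alice's share when Alice proposes.
Alice accepts iff offered ≥ 0.62·y, so x = 100 − 0.62y. Symmetrically y = 100 − 0.94x.
Substituting: x = 100 − 0.62(100 − 0.94x), giving x(1 − 0.94·0.62) = 100(1 − 0.62).
So x = 100 × 0.38 / 0.4172 ≈ 91.0834, and Alice receives 100 − x ≈ 8.9166.

8.92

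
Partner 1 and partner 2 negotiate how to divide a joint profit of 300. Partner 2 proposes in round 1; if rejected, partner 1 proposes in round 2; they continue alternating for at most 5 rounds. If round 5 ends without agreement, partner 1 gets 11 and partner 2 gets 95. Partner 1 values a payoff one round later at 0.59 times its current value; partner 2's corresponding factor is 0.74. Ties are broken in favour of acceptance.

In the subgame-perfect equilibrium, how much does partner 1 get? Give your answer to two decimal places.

Solve by backward induction from round 5.
Round 5 (partner 2 proposes): partner 1 gets 11 if talks fail, so partner 2 offers 11 and keeps 289.
Round 4 (partner 1 proposes): partner 2 can get 289 next round, worth 0.74 × 289 = 213.86 now, so partner 1 offers 213.86, keeping 86.14.
Round 3 (partner 2 proposes): partner 1 can get 86.14 next round, worth 0.59 × 86.14 = 50.8226 now, so partner 2 offers 50.8226, keeping 249.1774.
Round 2 (partner 1 proposes): partner 2 can get 249.1774 next round, worth 0.74 × 249.1774 = 184.391276 now; partner 1 offers that and keeps 115.608724.
Round 1 (partner 2 proposes): partner 1 can get 115.608724 next round, worth 0.59 × 115.608724 = 68.20914716 now; partner 2 offers that and keeps 231.79085284.

68.21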